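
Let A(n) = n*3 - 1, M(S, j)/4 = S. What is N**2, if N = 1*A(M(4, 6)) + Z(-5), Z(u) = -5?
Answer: 1764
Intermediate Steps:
M(S, j) = 4*S
A(n) = -1 + 3*n (A(n) = 3*n - 1 = -1 + 3*n)
N = 42 (N = 1*(-1 + 3*(4*4)) - 5 = 1*(-1 + 3*16) - 5 = 1*(-1 + 48) - 5 = 1*47 - 5 = 47 - 5 = 42)
N**2 = 42**2 = 1764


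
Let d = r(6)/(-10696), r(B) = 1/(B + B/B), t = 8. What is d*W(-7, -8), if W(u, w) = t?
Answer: -1/9359 ≈ -0.00010685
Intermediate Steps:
W(u, w) = 8
r(B) = 1/(1 + B) (r(B) = 1/(B + 1) = 1/(1 + B))
d = -1/74872 (d = 1/((1 + 6)*(-10696)) = -1/10696/7 = (⅐)*(-1/10696) = -1/74872 ≈ -1.3356e-5)
d*W(-7, -8) = -1/74872*8 = -1/9359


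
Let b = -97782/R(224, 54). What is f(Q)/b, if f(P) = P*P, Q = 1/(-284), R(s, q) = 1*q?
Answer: -9/1314450832 ≈ -6.8470e-9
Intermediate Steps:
R(s, q) = q
b = -16297/9 (b = -97782/54 = -97782*1/54 = -16297/9 ≈ -1810.8)
Q = -1/284 ≈ -0.0035211
f(P) = P²
f(Q)/b = (-1/284)²/(-16297/9) = (1/80656)*(-9/16297) = -9/1314450832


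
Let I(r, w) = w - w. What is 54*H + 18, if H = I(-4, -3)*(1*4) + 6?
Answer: 342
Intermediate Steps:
I(r, w) = 0
H = 6 (H = 0*(1*4) + 6 = 0*4 + 6 = 0 + 6 = 6)
54*H + 18 = 54*6 + 18 = 324 + 18 = 342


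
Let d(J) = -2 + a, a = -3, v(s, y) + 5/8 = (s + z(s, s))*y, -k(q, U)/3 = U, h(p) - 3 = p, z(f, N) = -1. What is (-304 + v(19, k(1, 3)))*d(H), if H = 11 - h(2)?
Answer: 18665/8 ≈ 2333.1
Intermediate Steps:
h(p) = 3 + p
k(q, U) = -3*U
v(s, y) = -5/8 + y*(-1 + s) (v(s, y) = -5/8 + (s - 1)*y = -5/8 + (-1 + s)*y = -5/8 + y*(-1 + s))
H = 6 (H = 11 - (3 + 2) = 11 - 1*5 = 11 - 5 = 6)
d(J) = -5 (d(J) = -2 - 3 = -5)
(-304 + v(19, k(1, 3)))*d(H) = (-304 + (-5/8 - (-3)*3 + 19*(-3*3)))*(-5) = (-304 + (-5/8 - 1*(-9) + 19*(-9)))*(-5) = (-304 + (-5/8 + 9 - 171))*(-5) = (-304 - 1301/8)*(-5) = -3733/8*(-5) = 18665/8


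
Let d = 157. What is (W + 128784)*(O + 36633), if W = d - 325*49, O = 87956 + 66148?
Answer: 21556332792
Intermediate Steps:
O = 154104
W = -15768 (W = 157 - 325*49 = 157 - 15925 = -15768)
(W + 128784)*(O + 36633) = (-15768 + 128784)*(154104 + 36633) = 113016*190737 = 21556332792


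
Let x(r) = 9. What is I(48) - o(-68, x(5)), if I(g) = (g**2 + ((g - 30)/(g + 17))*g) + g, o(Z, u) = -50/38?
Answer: 2922761/1235 ≈ 2366.6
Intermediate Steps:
o(Z, u) = -25/19 (o(Z, u) = -50*1/38 = -25/19)
I(g) = g + g**2 + g*(-30 + g)/(17 + g) (I(g) = (g**2 + ((-30 + g)/(17 + g))*g) + g = (g**2 + g*(-30 + g)/(17 + g)) + g = g + g**2 + g*(-30 + g)/(17 + g))
I(48) - o(-68, x(5)) = 48*(-13 + 48**2 + 19*48)/(17 + 48) - 1*(-25/19) = 48*(-13 + 2304 + 912)/65 + 25/19 = 48*(1/65)*3203 + 25/19 = 153744/65 + 25/19 = 2922761/1235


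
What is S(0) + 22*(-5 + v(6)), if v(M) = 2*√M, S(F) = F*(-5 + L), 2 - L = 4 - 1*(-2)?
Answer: -110 + 44*√6 ≈ -2.2225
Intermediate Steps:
L = -4 (L = 2 - (4 - 1*(-2)) = 2 - (4 + 2) = 2 - 1*6 = 2 - 6 = -4)
S(F) = -9*F (S(F) = F*(-5 - 4) = F*(-9) = -9*F)
S(0) + 22*(-5 + v(6)) = -9*0 + 22*(-5 + 2*√6) = 0 + (-110 + 44*√6) = -110 + 44*√6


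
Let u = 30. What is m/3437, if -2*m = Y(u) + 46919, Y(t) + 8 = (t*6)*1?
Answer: -47091/6874 ≈ -6.8506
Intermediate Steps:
Y(t) = -8 + 6*t (Y(t) = -8 + (t*6)*1 = -8 + (6*t)*1 = -8 + 6*t)
m = -47091/2 (m = -((-8 + 6*30) + 46919)/2 = -((-8 + 180) + 46919)/2 = -(172 + 46919)/2 = -½*47091 = -47091/2 ≈ -23546.)
m/3437 = -47091/2/3437 = -47091/2*1/3437 = -47091/6874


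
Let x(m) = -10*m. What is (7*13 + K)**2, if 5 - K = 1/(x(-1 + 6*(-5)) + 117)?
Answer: 1680262081/182329 ≈ 9215.5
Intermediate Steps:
K = 2134/427 (K = 5 - 1/(-10*(-1 + 6*(-5)) + 117) = 5 - 1/(-10*(-1 - 30) + 117) = 5 - 1/(-10*(-31) + 117) = 5 - 1/(310 + 117) = 5 - 1/427 = 2134/427 ≈ 4.9977)
(7*13 + K)**2 = (7*13 + 2134/427)**2 = (91 + 2134/427)**2 = (40991/427)**2 = 1680262081/182329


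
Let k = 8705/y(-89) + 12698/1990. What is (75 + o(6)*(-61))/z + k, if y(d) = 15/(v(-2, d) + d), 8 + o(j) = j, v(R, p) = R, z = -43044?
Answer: -2261529057719/42828780 ≈ -52804.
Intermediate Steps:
o(j) = -8 + j
y(d) = 15/(-2 + d)
k = -157619798/2985 (k = 8705/((15/(-2 - 89))) + 12698/1990 = 8705/((15/(-91))) + 12698*(1/1990) = 8705/((15*(-1/91))) + 6349/995 = 8705/(-15/91) + 6349/995 = 8705*(-91/15) + 6349/995 = -158431/3 + 6349/995 = -157619798/2985 ≈ -52804.)
(75 + o(6)*(-61))/z + k = (75 + (-8 + 6)*(-61))/(-43044) - 157619798/2985 = (75 - 2*(-61))*(-1/43044) - 157619798/2985 = (75 + 122)*(-1/43044) - 157619798/2985 = 197*(-1/43044) - 157619798/2985 = -197/43044 - 157619798/2985 = -2261529057719/42828780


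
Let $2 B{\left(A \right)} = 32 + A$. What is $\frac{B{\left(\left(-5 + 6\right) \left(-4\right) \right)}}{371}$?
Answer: $\frac{2}{53} \approx 0.037736$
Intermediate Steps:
$B{\left(A \right)} = 16 + \frac{A}{2}$ ($B{\left(A \right)} = \frac{32 + A}{2} = 16 + \frac{A}{2}$)
$\frac{B{\left(\left(-5 + 6\right) \left(-4\right) \right)}}{371} = \frac{16 + \frac{\left(-5 + 6\right) \left(-4\right)}{2}}{371} = \left(16 + \frac{1 \left(-4\right)}{2}\right) \frac{1}{371} = \left(16 + \frac{1}{2} \left(-4\right)\right) \frac{1}{371} = \left(16 - 2\right) \frac{1}{371} = 14 \cdot \frac{1}{371} = \frac{2}{53}$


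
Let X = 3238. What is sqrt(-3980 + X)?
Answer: I*sqrt(742) ≈ 27.24*I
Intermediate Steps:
sqrt(-3980 + X) = sqrt(-3980 + 3238) = sqrt(-742) = I*sqrt(742)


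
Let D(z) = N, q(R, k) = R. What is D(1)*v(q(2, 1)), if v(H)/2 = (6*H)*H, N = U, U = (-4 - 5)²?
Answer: 3888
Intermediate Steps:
U = 81 (U = (-9)² = 81)
N = 81
v(H) = 12*H² (v(H) = 2*((6*H)*H) = 2*(6*H²) = 12*H²)
D(z) = 81
D(1)*v(q(2, 1)) = 81*(12*2²) = 81*(12*4) = 81*48 = 3888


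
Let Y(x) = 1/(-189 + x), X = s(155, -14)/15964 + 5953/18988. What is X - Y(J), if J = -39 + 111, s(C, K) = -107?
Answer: 107541881/341014986 ≈ 0.31536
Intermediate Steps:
X = 11625247/37890554 (X = -107/15964 + 5953/18988 = 11625247/37890554 ≈ 0.30681)
J = 72
X - Y(J) = 11625247/37890554 - 1/(-189 + 72) = 11625247/37890554 - 1/(-117) = 11625247/37890554 - 1*(-1/117) = 11625247/37890554 + 1/117 = 107541881/341014986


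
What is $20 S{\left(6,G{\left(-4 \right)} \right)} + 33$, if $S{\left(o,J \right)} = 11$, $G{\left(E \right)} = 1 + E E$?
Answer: $253$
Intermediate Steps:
$G{\left(E \right)} = 1 + E^{2}$
$20 S{\left(6,G{\left(-4 \right)} \right)} + 33 = 20 \cdot 11 + 33 = 220 + 33 = 253$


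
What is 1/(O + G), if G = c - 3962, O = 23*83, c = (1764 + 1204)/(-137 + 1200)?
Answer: -1063/2179371 ≈ -0.00048776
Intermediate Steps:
c = 2968/1063 ≈ 2.7921
O = 1909
G = -4208638/1063 (G = 2968/1063 - 3962 = -4208638/1063 ≈ -3959.2)
1/(O + G) = 1/(1909 - 4208638/1063) = 1/(-2179371/1063) = -1063/2179371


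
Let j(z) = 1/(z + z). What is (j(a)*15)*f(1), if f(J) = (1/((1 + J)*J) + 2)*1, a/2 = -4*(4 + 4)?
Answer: -75/256 ≈ -0.29297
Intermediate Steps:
a = -64 (a = 2*(-4*(4 + 4)) = 2*(-4*8) = 2*(-32) = -64)
j(z) = 1/(2*z)
f(J) = 2 + 1/(J*(1 + J)) (f(J) = (1/(J*(1 + J)) + 2)*1 = (2 + 1/(J*(1 + J)))*1 = 2 + 1/(J*(1 + J)))
(j(a)*15)*f(1) = (((½)/(-64))*15)*((1 + 2*1 + 2*1²)/(1*(1 + 1))) = (((½)*(-1/64))*15)*(1*(1 + 2 + 2*1)/2) = (-1/128*15)*(1*(½)*(1 + 2 + 2)) = -15*5/(128*2) = -15/128*5/2 = -75/256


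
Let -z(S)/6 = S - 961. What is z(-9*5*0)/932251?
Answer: 5766/932251 ≈ 0.0061850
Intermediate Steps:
z(S) = 5766 - 6*S (z(S) = -6*(S - 961) = -6*(-961 + S) = 5766 - 6*S)
z(-9*5*0)/932251 = (5766 - 6*(-9*5)*0)/932251 = (5766 - (-270)*0)*(1/932251) = (5766 - 6*0)*(1/932251) = (5766 + 0)*(1/932251) = 5766*(1/932251) = 5766/932251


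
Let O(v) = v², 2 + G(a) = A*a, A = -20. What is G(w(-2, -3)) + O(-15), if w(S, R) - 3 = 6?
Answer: 43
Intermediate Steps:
w(S, R) = 9 (w(S, R) = 3 + 6 = 9)
G(a) = -2 - 20*a
G(w(-2, -3)) + O(-15) = (-2 - 20*9) + (-15)² = (-2 - 180) + 225 = -182 + 225 = 43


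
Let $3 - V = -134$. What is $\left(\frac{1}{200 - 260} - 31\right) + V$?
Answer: $\frac{6359}{60} \approx 105.98$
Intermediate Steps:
$V = 137$ ($V = 3 - -134 = 3 + 134 = 137$)
$\left(\frac{1}{200 - 260} - 31\right) + V = \left(\frac{1}{200 - 260} - 31\right) + 137 = \left(\frac{1}{-60} - 31\right) + 137 = \left(- \frac{1}{60} - 31\right) + 137 = - \frac{1861}{60} + 137 = \frac{6359}{60}$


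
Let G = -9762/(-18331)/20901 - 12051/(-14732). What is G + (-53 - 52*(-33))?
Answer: 3130397637617187/1881454318364 ≈ 1663.8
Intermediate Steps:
G = 1539106177855/1881454318364 (G = -9762*(-1/18331)*(1/20901) - 12051*(-1/14732) = (9762/18331)*(1/20901) + 12051/14732 = 3254/127712077 + 12051/14732 = 1539106177855/1881454318364 ≈ 0.81804)
G + (-53 - 52*(-33)) = 1539106177855/1881454318364 + (-53 - 52*(-33)) = 1539106177855/1881454318364 + (-53 + 1716) = 1539106177855/1881454318364 + 1663 = 3130397637617187/1881454318364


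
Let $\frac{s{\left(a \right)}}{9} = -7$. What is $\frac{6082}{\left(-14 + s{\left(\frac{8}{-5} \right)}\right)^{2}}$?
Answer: $\frac{6082}{5929} \approx 1.0258$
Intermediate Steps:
$s{\left(a \right)} = -63$ ($s{\left(a \right)} = 9 \left(-7\right) = -63$)
$\frac{6082}{\left(-14 + s{\left(\frac{8}{-5} \right)}\right)^{2}} = \frac{6082}{\left(-14 - 63\right)^{2}} = \frac{6082}{\left(-77\right)^{2}} = \frac{6082}{5929}$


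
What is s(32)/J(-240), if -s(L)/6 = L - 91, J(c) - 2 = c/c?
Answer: 118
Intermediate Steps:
J(c) = 3 (J(c) = 2 + c/c = 2 + 1 = 3)
s(L) = 546 - 6*L (s(L) = -6*(L - 91) = -6*(-91 + L) = 546 - 6*L)
s(32)/J(-240) = (546 - 6*32)/3 = (546 - 192)*(⅓) = 354*(⅓) = 118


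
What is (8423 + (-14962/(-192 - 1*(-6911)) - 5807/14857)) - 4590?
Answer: 382364785772/99824183 ≈ 3830.4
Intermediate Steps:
(8423 + (-14962/(-192 - 1*(-6911)) - 5807/14857)) - 4590 = (8423 + (-14962/(-192 + 6911) - 5807*1/14857)) - 4590 = (8423 + (-14962/6719 - 5807/14857)) - 4590 = (8423 - 261307667/99824183) - 4590 = 840557785742/99824183 - 4590 = 382364785772/99824183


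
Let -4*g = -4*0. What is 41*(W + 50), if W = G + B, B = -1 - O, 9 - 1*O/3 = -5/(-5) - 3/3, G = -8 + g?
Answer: 574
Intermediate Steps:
g = 0 (g = -(-1)*0 = -¼*0 = 0)
G = -8 (G = -8 + 0 = -8)
O = 27 (O = 27 - 3*(-5/(-5) - 3/3) = 27 - 3*(-5*(-⅕) - 3*⅓) = 27 - 3*(1 - 1) = 27 - 3*0 = 27 + 0 = 27)
B = -28 (B = -1 - 1*27 = -1 - 27 = -28)
W = -36 (W = -8 - 28 = -36)
41*(W + 50) = 41*(-36 + 50) = 41*14 = 574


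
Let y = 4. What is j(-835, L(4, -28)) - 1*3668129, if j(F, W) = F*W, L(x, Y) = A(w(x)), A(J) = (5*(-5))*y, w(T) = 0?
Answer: -3584629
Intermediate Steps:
A(J) = -100 (A(J) = (5*(-5))*4 = -25*4 = -100)
L(x, Y) = -100
j(-835, L(4, -28)) - 1*3668129 = -835*(-100) - 1*3668129 = 83500 - 3668129 = -3584629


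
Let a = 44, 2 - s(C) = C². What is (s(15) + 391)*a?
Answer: 7392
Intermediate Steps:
s(C) = 2 - C²
(s(15) + 391)*a = ((2 - 1*15²) + 391)*44 = ((2 - 1*225) + 391)*44 = ((2 - 225) + 391)*44 = (-223 + 391)*44 = 168*44 = 7392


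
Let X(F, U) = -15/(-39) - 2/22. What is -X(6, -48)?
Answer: -42/143 ≈ -0.29371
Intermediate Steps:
X(F, U) = 42/143 (X(F, U) = -15*(-1/39) - 2*1/22 = 5/13 - 1/11 = 42/143)
-X(6, -48) = -1*42/143 = -42/143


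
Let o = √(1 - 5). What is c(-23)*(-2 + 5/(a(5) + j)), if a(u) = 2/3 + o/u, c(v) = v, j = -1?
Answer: 11431/61 + 10350*I/61 ≈ 187.39 + 169.67*I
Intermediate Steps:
o = 2*I (o = √(-4) = 2*I ≈ 2.0*I)
a(u) = ⅔ + 2*I/u (a(u) = 2/3 + (2*I)/u = 2*(⅓) + 2*I/u = ⅔ + 2*I/u)
c(-23)*(-2 + 5/(a(5) + j)) = -23*(-2 + 5/((⅔ + 2*I/5) - 1)) = -23*(-2 + 5/(-⅓ + 2*I/5)) = -23*(-2 + (225*(-⅓ - 2*I/5)/61)*5) = -23*(-2 + 1125*(-⅓ - 2*I/5)/61) = 46 - 25875*(-⅓ - 2*I/5)/61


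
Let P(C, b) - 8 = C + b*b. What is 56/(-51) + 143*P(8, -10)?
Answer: 845932/51 ≈ 16587.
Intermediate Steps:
P(C, b) = 8 + C + b**2 (P(C, b) = 8 + (C + b*b) = 8 + (C + b**2) = 8 + C + b**2)
56/(-51) + 143*P(8, -10) = 56/(-51) + 143*(8 + 8 + (-10)**2) = 56*(-1/51) + 143*(8 + 8 + 100) = -56/51 + 143*116 = -56/51 + 16588 = 845932/51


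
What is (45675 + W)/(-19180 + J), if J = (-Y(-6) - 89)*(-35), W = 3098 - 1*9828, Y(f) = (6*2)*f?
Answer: -7789/3717 ≈ -2.0955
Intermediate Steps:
Y(f) = 12*f
W = -6730 (W = 3098 - 9828 = -6730)
J = 595 (J = (-12*(-6) - 89)*(-35) = (-1*(-72) - 89)*(-35) = (72 - 89)*(-35) = -17*(-35) = 595)
(45675 + W)/(-19180 + J) = (45675 - 6730)/(-19180 + 595) = 38945/(-18585) = 38945*(-1/18585) = -7789/3717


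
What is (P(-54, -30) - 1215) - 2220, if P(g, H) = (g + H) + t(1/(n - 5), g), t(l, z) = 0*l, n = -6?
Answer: -3519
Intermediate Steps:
t(l, z) = 0
P(g, H) = H + g (P(g, H) = (g + H) + 0 = (H + g) + 0 = H + g)
(P(-54, -30) - 1215) - 2220 = ((-30 - 54) - 1215) - 2220 = (-84 - 1215) - 2220 = -1299 - 2220 = -3519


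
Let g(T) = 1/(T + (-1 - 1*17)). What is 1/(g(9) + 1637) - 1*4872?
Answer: -71774295/14732 ≈ -4872.0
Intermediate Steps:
g(T) = 1/(-18 + T) (g(T) = 1/(T + (-1 - 17)) = 1/(T - 18) = 1/(-18 + T))
1/(g(9) + 1637) - 1*4872 = 1/(1/(-18 + 9) + 1637) - 1*4872 = 1/(1/(-9) + 1637) - 4872 = 1/(-⅑ + 1637) - 4872 = 1/(14732/9) - 4872 = 9/14732 - 4872 = -71774295/14732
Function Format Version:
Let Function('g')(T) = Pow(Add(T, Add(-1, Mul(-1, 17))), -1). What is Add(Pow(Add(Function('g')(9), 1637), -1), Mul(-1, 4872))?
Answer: Rational(-71774295, 14732) ≈ -4872.0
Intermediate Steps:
Function('g')(T) = Pow(Add(-18, T), -1) (Function('g')(T) = Pow(Add(T, Add(-1, -17)), -1) = Pow(Add(T, -18), -1) = Pow(Add(-18, T), -1))
Add(Pow(Add(Function('g')(9), 1637), -1), Mul(-1, 4872)) = Add(Pow(Add(Pow(Add(-18, 9), -1), 1637), -1), Mul(-1, 4872)) = Add(Pow(Add(Pow(-9, -1), 1637), -1), -4872) = Add(Pow(Add(Rational(-1, 9), 1637), -1), -4872) = Add(Pow(Rational(14732, 9), -1), -4872) = Add(Rational(9, 14732), -4872) = Rational(-71774295, 14732)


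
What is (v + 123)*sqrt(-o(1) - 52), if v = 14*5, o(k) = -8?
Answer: 386*I*sqrt(11) ≈ 1280.2*I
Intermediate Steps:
v = 70
(v + 123)*sqrt(-o(1) - 52) = (70 + 123)*sqrt(-1*(-8) - 52) = 193*sqrt(8 - 52) = 193*sqrt(-44) = 193*(2*I*sqrt(11)) = 386*I*sqrt(11)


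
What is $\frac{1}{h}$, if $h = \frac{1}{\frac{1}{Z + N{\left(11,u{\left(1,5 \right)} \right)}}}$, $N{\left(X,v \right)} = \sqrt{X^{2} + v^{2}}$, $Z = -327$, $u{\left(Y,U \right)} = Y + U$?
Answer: $- \frac{327}{106772} - \frac{\sqrt{157}}{106772} \approx -0.00318$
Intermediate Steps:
$u{\left(Y,U \right)} = U + Y$
$h = -327 + \sqrt{157}$ ($h = \frac{1}{\frac{1}{-327 + \sqrt{11^{2} + \left(5 + 1\right)^{2}}}} = \frac{1}{\frac{1}{-327 + \sqrt{121 + 6^{2}}}} = \frac{1}{\frac{1}{-327 + \sqrt{121 + 36}}} = \frac{1}{\frac{1}{-327 + \sqrt{157}}} = -327 + \sqrt{157} \approx -314.47$)
$\frac{1}{h} = \frac{1}{-327 + \sqrt{157}}$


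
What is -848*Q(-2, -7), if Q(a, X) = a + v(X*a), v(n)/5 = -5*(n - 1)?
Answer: 277296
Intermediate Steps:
v(n) = 25 - 25*n (v(n) = 5*(-5*(n - 1)) = 5*(-5*(-1 + n)) = 5*(5 - 5*n) = 25 - 25*n)
Q(a, X) = 25 + a - 25*X*a (Q(a, X) = a + (25 - 25*X*a) = 25 + a - 25*X*a)
-848*Q(-2, -7) = -848*(25 - 2 - 25*(-7)*(-2)) = -848*(25 - 2 - 350) = -848*(-327) = 277296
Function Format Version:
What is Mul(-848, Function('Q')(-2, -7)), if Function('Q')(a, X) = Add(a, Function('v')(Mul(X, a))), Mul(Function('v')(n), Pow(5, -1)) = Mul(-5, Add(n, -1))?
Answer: 277296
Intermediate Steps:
Function('v')(n) = Add(25, Mul(-25, n)) (Function('v')(n) = Mul(5, Mul(-5, Add(n, -1))) = Mul(5, Mul(-5, Add(-1, n))) = Mul(5, Add(5, Mul(-5, n))) = Add(25, Mul(-25, n)))
Function('Q')(a, X) = Add(25, a, Mul(-25, X, a)) (Function('Q')(a, X) = Add(a, Add(25, Mul(-25, Mul(X, a)))) = Add(a, Add(25, Mul(-25, X, a))) = Add(25, a, Mul(-25, X, a)))
Mul(-848, Function('Q')(-2, -7)) = Mul(-848, Add(25, -2, Mul(-25, -7, -2))) = Mul(-848, Add(25, -2, -350)) = Mul(-848, -327) = 277296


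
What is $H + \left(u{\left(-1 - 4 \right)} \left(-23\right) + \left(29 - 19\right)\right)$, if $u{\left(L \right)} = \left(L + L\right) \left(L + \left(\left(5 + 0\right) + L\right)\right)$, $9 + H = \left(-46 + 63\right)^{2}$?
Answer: $-860$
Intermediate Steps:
$H = 280$ ($H = -9 + \left(-46 + 63\right)^{2} = -9 + 17^{2} = -9 + 289 = 280$)
$u{\left(L \right)} = 2 L \left(5 + 2 L\right)$ ($u{\left(L \right)} = 2 L \left(L + \left(5 + L\right)\right) = 2 L \left(5 + 2 L\right)$)
$H + \left(u{\left(-1 - 4 \right)} \left(-23\right) + \left(29 - 19\right)\right) = 280 + \left(2 \left(-1 - 4\right) \left(5 + 2 \left(-1 - 4\right)\right) \left(-23\right) + \left(29 - 19\right)\right) = 280 + \left(2 \left(-5\right) \left(5 + 2 \left(-5\right)\right) \left(-23\right) + 10\right) = 280 + \left(2 \left(-5\right) \left(5 - 10\right) \left(-23\right) + 10\right) = 280 + \left(2 \left(-5\right) \left(-5\right) \left(-23\right) + 10\right) = 280 + \left(50 \left(-23\right) + 10\right) = 280 + \left(-1150 + 10\right) = 280 - 1140 = -860$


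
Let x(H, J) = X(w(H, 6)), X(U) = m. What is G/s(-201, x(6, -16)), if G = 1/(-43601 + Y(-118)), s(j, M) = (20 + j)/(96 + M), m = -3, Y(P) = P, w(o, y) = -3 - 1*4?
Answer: 31/2637713 ≈ 1.1753e-5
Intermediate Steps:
w(o, y) = -7 (w(o, y) = -3 - 4 = -7)
X(U) = -3
x(H, J) = -3
s(j, M) = (20 + j)/(96 + M)
G = -1/43719 (G = 1/(-43601 - 118) = 1/(-43719) = -1/43719 ≈ -2.2873e-5)
G/s(-201, x(6, -16)) = -(96 - 3)/(20 - 201)/43719 = -1/(43719*(-181/93)) = -1/43719*(-93/181) = 31/2637713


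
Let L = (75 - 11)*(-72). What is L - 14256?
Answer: -18864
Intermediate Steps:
L = -4608 (L = 64*(-72) = -4608)
L - 14256 = -4608 - 14256 = -18864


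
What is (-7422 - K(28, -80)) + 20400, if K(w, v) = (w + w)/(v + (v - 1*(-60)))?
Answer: 324464/25 ≈ 12979.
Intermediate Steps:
K(w, v) = 2*w/(60 + 2*v) (K(w, v) = (2*w)/(v + (v + 60)) = (2*w)/(v + (60 + v)) = (2*w)/(60 + 2*v) = 2*w/(60 + 2*v))
(-7422 - K(28, -80)) + 20400 = (-7422 - 28/(30 - 80)) + 20400 = (-7422 - 28/(-50)) + 20400 = (-7422 - 28*(-1)/50) + 20400 = (-7422 - 1*(-14/25)) + 20400 = (-7422 + 14/25) + 20400 = -185536/25 + 20400 = 324464/25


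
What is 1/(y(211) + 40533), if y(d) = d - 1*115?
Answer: 1/40629 ≈ 2.4613e-5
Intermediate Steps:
y(d) = -115 + d (y(d) = d - 115 = -115 + d)
1/(y(211) + 40533) = 1/((-115 + 211) + 40533) = 1/(96 + 40533) = 1/40629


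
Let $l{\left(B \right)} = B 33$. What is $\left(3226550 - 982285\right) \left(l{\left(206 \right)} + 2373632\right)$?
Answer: $5342315733950$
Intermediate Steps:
$l{\left(B \right)} = 33 B$
$\left(3226550 - 982285\right) \left(l{\left(206 \right)} + 2373632\right) = \left(3226550 - 982285\right) \left(33 \cdot 206 + 2373632\right) = 2244265 \left(6798 + 2373632\right) = 2244265 \cdot 2380430 = 5342315733950$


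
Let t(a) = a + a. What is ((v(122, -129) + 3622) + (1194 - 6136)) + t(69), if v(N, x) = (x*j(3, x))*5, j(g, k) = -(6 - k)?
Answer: 85893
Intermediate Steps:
j(g, k) = -6 + k
t(a) = 2*a
v(N, x) = 5*x*(-6 + x) (v(N, x) = (x*(-6 + x))*5 = 5*x*(-6 + x))
((v(122, -129) + 3622) + (1194 - 6136)) + t(69) = ((5*(-129)*(-6 - 129) + 3622) + (1194 - 6136)) + 2*69 = ((5*(-129)*(-135) + 3622) - 4942) + 138 = ((87075 + 3622) - 4942) + 138 = (90697 - 4942) + 138 = 85755 + 138 = 85893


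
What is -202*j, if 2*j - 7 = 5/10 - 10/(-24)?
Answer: -9595/12 ≈ -799.58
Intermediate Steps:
j = 95/24 (j = 7/2 + (5/10 - 10/(-24))/2 = 7/2 + (5*(⅒) - 10*(-1/24))/2 = 7/2 + (½ + 5/12)/2 = 7/2 + (½)*(11/12) = 7/2 + 11/24 = 95/24 ≈ 3.9583)
-202*j = -202*95/24 = -9595/12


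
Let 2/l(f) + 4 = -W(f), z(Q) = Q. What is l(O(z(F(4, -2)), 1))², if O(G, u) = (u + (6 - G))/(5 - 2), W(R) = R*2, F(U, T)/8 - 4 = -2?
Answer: 1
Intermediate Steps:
F(U, T) = 16 (F(U, T) = 32 + 8*(-2) = 32 - 16 = 16)
W(R) = 2*R
O(G, u) = 2 - G/3 + u/3 (O(G, u) = (6 + u - G)/3 = (6 + u - G)*(⅓) = 2 - G/3 + u/3)
l(f) = 2/(-4 - 2*f)
l(O(z(F(4, -2)), 1))² = (-1/(2 + (2 - ⅓*16 + (⅓)*1)))² = (-1/(2 + (2 - 16/3 + ⅓)))² = (-1/(2 - 3))² = (-1/(-1))² = (-1*(-1))² = 1² = 1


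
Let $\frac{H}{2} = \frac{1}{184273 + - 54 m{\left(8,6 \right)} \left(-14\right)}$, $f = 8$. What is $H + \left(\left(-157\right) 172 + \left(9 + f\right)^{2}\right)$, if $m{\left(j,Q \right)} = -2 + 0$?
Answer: $- \frac{4882460113}{182761} \approx -26715.0$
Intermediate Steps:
$m{\left(j,Q \right)} = -2$
$H = \frac{2}{182761}$ ($H = \frac{2}{184273 + \left(-54\right) \left(-2\right) \left(-14\right)} = \frac{2}{184273 + 108 \left(-14\right)} = \frac{2}{184273 - 1512} = \frac{2}{182761} \approx 1.0943 \cdot 10^{-5}$)
$H + \left(\left(-157\right) 172 + \left(9 + f\right)^{2}\right) = \frac{2}{182761} + \left(\left(-157\right) 172 + \left(9 + 8\right)^{2}\right) = \frac{2}{182761} - \left(27004 - 17^{2}\right) = \frac{2}{182761} + \left(-27004 + 289\right) = \frac{2}{182761} - 26715 = - \frac{4882460113}{182761}$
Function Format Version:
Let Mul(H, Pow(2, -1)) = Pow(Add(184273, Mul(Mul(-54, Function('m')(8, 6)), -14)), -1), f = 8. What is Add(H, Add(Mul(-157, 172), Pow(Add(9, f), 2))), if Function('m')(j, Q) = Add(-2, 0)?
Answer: Rational(-4882460113, 182761) ≈ -26715.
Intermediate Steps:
Function('m')(j, Q) = -2
H = Rational(2, 182761) (H = Mul(2, Pow(Add(184273, Mul(Mul(-54, -2), -14)), -1)) = Mul(2, Pow(Add(184273, Mul(108, -14)), -1)) = Mul(2, Pow(Add(184273, -1512), -1)) = Mul(2, Pow(182761, -1)) = Mul(2, Rational(1, 182761)) = Rational(2, 182761) ≈ 1.0943e-5)
Add(H, Add(Mul(-157, 172), Pow(Add(9, f), 2))) = Add(Rational(2, 182761), Add(Mul(-157, 172), Pow(Add(9, 8), 2))) = Add(Rational(2, 182761), Add(-27004, Pow(17, 2))) = Add(Rational(2, 182761), Add(-27004, 289)) = Add(Rational(2, 182761), -26715) = Rational(-4882460113, 182761)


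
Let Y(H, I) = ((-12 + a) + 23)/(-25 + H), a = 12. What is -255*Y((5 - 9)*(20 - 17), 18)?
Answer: 5865/37 ≈ 158.51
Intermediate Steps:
Y(H, I) = 23/(-25 + H) (Y(H, I) = ((-12 + 12) + 23)/(-25 + H) = (0 + 23)/(-25 + H) = 23/(-25 + H))
-255*Y((5 - 9)*(20 - 17), 18) = -5865/(-25 + (5 - 9)*(20 - 17)) = -5865/(-25 - 4*3) = -5865/(-25 - 12) = -5865/(-37) = -5865*(-1)/37 = -255*(-23/37) = 5865/37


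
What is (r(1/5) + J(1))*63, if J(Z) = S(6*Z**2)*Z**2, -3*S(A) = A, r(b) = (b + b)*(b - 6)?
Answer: -6804/25 ≈ -272.16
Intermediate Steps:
r(b) = 2*b*(-6 + b) (r(b) = (2*b)*(-6 + b) = 2*b*(-6 + b))
S(A) = -A/3
J(Z) = -2*Z**4 (J(Z) = (-2*Z**2)*Z**2 = -2*Z**4)
(r(1/5) + J(1))*63 = (2*(-6 + 1/5)/5 - 2*1**4)*63 = (2*(1/5)*(-6 + 1/5) - 2*1)*63 = (2*(1/5)*(-29/5) - 2)*63 = (-58/25 - 2)*63 = -108/25*63 = -6804/25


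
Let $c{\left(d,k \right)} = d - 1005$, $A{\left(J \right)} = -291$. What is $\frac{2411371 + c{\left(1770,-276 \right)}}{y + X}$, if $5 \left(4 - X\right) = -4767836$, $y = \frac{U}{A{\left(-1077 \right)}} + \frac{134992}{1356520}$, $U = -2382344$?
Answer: $\frac{5410137622020}{2157110296561} \approx 2.508$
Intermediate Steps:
$y = \frac{36724279154}{4485765}$ ($y = - \frac{2382344}{-291} + \frac{134992}{1356520} = \left(-2382344\right) \left(- \frac{1}{291}\right) + 134992 \cdot \frac{1}{1356520} = \frac{2382344}{291} + \frac{1534}{15415} = \frac{36724279154}{4485765} \approx 8186.9$)
$c{\left(d,k \right)} = -1005 + d$
$X = \frac{4767856}{5}$ ($X = 4 - - \frac{4767836}{5} = 4 + \frac{4767836}{5} = \frac{4767856}{5} \approx 9.5357 \cdot 10^{5}$)
$\frac{2411371 + c{\left(1770,-276 \right)}}{y + X} = \frac{2411371 + \left(-1005 + 1770\right)}{\frac{36724279154}{4485765} + \frac{4767856}{5}} = \frac{2411371 + 765}{\frac{4314220593122}{4485765}} = 2412136 \cdot \frac{4485765}{4314220593122} = \frac{5410137622020}{2157110296561}$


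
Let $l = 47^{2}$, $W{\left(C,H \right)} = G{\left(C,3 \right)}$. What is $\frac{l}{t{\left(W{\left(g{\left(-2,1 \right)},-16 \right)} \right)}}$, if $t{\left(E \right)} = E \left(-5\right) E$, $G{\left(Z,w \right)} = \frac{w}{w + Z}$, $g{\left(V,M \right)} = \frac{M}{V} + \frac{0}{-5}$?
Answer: $- \frac{11045}{36} \approx -306.81$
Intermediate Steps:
$g{\left(V,M \right)} = \frac{M}{V}$ ($g{\left(V,M \right)} = \frac{M}{V} + 0 \left(- \frac{1}{5}\right) = \frac{M}{V} + 0 = \frac{M}{V}$)
$G{\left(Z,w \right)} = \frac{w}{Z + w}$
$W{\left(C,H \right)} = \frac{3}{3 + C}$ ($W{\left(C,H \right)} = \frac{3}{C + 3} = \frac{3}{3 + C}$)
$t{\left(E \right)} = - 5 E^{2}$ ($t{\left(E \right)} = - 5 E E = - 5 E^{2}$)
$l = 2209$
$\frac{l}{t{\left(W{\left(g{\left(-2,1 \right)},-16 \right)} \right)}} = \frac{2209}{\left(-5\right) \left(\frac{3}{3 + 1 \frac{1}{-2}}\right)^{2}} = \frac{2209}{\left(-5\right) \left(\frac{3}{3 + 1 \left(- \frac{1}{2}\right)}\right)^{2}} = \frac{2209}{\left(-5\right) \left(\frac{3}{3 - \frac{1}{2}}\right)^{2}} = \frac{2209}{\left(-5\right) \left(\frac{3}{\frac{5}{2}}\right)^{2}} = \frac{2209}{\left(-5\right) \left(3 \cdot \frac{2}{5}\right)^{2}} = \frac{2209}{\left(-5\right) \left(\frac{6}{5}\right)^{2}} = \frac{2209}{\left(-5\right) \frac{36}{25}} = \frac{2209}{- \frac{36}{5}} = 2209 \left(- \frac{5}{36}\right) = - \frac{11045}{36}$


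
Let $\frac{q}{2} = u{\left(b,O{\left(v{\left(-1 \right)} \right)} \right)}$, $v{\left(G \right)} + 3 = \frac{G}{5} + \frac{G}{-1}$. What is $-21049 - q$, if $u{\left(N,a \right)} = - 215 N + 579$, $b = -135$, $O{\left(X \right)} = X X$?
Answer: $-80257$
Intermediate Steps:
$v{\left(G \right)} = -3 - \frac{4 G}{5}$ ($v{\left(G \right)} = -3 + \left(\frac{G}{5} + \frac{G}{-1}\right) = -3 + \left(G \frac{1}{5} + G \left(-1\right)\right) = -3 + \left(\frac{G}{5} - G\right) = -3 - \frac{4 G}{5}$)
$O{\left(X \right)} = X^{2}$
$u{\left(N,a \right)} = 579 - 215 N$
$q = 59208$ ($q = 2 \left(579 - -29025\right) = 2 \left(579 + 29025\right) = 2 \cdot 29604 = 59208$)
$-21049 - q = -21049 - 59208 = -80257$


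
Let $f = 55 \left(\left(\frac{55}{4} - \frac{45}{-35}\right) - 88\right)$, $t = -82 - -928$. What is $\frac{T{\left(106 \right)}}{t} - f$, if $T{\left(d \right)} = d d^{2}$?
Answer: $\frac{64204619}{11844} \approx 5420.9$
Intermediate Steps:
$t = 846$ ($t = -82 + 928 = 846$)
$T{\left(d \right)} = d^{3}$
$f = - \frac{112365}{28}$ ($f = 55 \left(\left(55 \cdot \frac{1}{4} - - \frac{9}{7}\right) - 88\right) = 55 \left(\left(\frac{55}{4} + \frac{9}{7}\right) - 88\right) = 55 \left(\frac{421}{28} - 88\right) = 55 \left(- \frac{2043}{28}\right) = - \frac{112365}{28} \approx -4013.0$)
$\frac{T{\left(106 \right)}}{t} - f = \frac{106^{3}}{846} - - \frac{112365}{28} = 1191016 \cdot \frac{1}{846} + \frac{112365}{28} = \frac{595508}{423} + \frac{112365}{28} = \frac{64204619}{11844}$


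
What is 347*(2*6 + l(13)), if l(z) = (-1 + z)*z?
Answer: 58296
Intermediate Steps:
l(z) = z*(-1 + z)
347*(2*6 + l(13)) = 347*(2*6 + 13*(-1 + 13)) = 347*(12 + 13*12) = 347*(12 + 156) = 347*168 = 58296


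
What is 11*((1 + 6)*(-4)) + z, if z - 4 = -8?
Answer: -312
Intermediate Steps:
z = -4 (z = 4 - 8 = -4)
11*((1 + 6)*(-4)) + z = 11*((1 + 6)*(-4)) - 4 = 11*(7*(-4)) - 4 = 11*(-28) - 4 = -308 - 4 = -312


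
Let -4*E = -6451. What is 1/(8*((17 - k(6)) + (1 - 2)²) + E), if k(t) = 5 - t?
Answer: 4/7059 ≈ 0.00056665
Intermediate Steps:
E = 6451/4 (E = -¼*(-6451) = 6451/4 ≈ 1612.8)
1/(8*((17 - k(6)) + (1 - 2)²) + E) = 1/(8*((17 - (5 - 1*6)) + (1 - 2)²) + 6451/4) = 1/(8*((17 - (5 - 6)) + (-1)²) + 6451/4) = 1/(8*((17 - 1*(-1)) + 1) + 6451/4) = 1/(8*((17 + 1) + 1) + 6451/4) = 1/(8*(18 + 1) + 6451/4) = 1/(8*19 + 6451/4) = 1/(152 + 6451/4) = 1/(7059/4) = 4/7059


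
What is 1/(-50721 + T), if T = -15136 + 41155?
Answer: -1/24702 ≈ -4.0483e-5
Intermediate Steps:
T = 26019
1/(-50721 + T) = 1/(-50721 + 26019) = 1/(-24702) = -1/24702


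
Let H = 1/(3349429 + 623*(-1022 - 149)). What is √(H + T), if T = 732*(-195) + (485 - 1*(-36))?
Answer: I*√244042650367345202/1309948 ≈ 377.12*I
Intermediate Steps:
H = 1/2619896 (H = 1/(3349429 + 623*(-1171)) = 1/(3349429 - 729533) = 1/2619896 ≈ 3.8169e-7)
T = -142219 (T = -142740 + (485 + 36) = -142740 + 521 = -142219)
√(H + T) = √(1/2619896 - 142219) = √(-372598989223/2619896) = I*√244042650367345202/1309948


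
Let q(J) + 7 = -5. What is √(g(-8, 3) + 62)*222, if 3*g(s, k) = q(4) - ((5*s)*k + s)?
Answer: 74*√906 ≈ 2227.4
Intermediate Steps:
q(J) = -12 (q(J) = -7 - 5 = -12)
g(s, k) = -4 - s/3 - 5*k*s/3 (g(s, k) = (-12 - ((5*s)*k + s))/3 = (-12 - (5*k*s + s))/3 = (-12 - (s + 5*k*s))/3 = (-12 + (-s - 5*k*s))/3 = (-12 - s - 5*k*s)/3 = -4 - s/3 - 5*k*s/3)
√(g(-8, 3) + 62)*222 = √((-4 - ⅓*(-8) - 5/3*3*(-8)) + 62)*222 = √((-4 + 8/3 + 40) + 62)*222 = √(116/3 + 62)*222 = √(302/3)*222 = (√906/3)*222 = 74*√906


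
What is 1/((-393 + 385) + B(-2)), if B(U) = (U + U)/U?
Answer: -1/6 ≈ -0.16667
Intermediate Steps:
B(U) = 2 (B(U) = (2*U)/U = 2)
1/((-393 + 385) + B(-2)) = 1/((-393 + 385) + 2) = 1/(-8 + 2) = 1/(-6) = -1/6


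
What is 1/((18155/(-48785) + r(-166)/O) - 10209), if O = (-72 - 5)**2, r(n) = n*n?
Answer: -5259023/53666880744 ≈ -9.7994e-5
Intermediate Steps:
r(n) = n**2
O = 5929 (O = (-77)**2 = 5929)
1/((18155/(-48785) + r(-166)/O) - 10209) = 1/((18155/(-48785) + (-166)**2/5929) - 10209) = 1/((18155*(-1/48785) + 27556*(1/5929)) - 10209) = 1/((-3631/9757 + 27556/5929) - 10209) = 1/(22485063/5259023 - 10209) = 1/(-53666880744/5259023) = -5259023/53666880744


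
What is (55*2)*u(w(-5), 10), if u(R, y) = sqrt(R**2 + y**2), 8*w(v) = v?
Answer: 275*sqrt(257)/4 ≈ 1102.1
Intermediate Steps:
w(v) = v/8
(55*2)*u(w(-5), 10) = (55*2)*sqrt(((1/8)*(-5))**2 + 10**2) = 110*sqrt((-5/8)**2 + 100) = 110*sqrt(25/64 + 100) = 110*sqrt(6425/64) = 110*(5*sqrt(257)/8) = 275*sqrt(257)/4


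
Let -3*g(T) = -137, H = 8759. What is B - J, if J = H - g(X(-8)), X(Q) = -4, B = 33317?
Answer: 73811/3 ≈ 24604.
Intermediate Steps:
g(T) = 137/3 (g(T) = -⅓*(-137) = 137/3)
J = 26140/3 (J = 8759 - 1*137/3 = 8759 - 137/3 = 26140/3 ≈ 8713.3)
B - J = 33317 - 1*26140/3 = 33317 - 26140/3 = 73811/3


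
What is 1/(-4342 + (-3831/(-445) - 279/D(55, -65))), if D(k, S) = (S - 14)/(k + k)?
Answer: -35155/138683311 ≈ -0.00025349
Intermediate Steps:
D(k, S) = (-14 + S)/(2*k) (D(k, S) = (-14 + S)/((2*k)) = (-14 + S)*(1/(2*k)) = (-14 + S)/(2*k))
1/(-4342 + (-3831/(-445) - 279/D(55, -65))) = 1/(-4342 + (-3831/(-445) - 279*110/(-14 - 65))) = 1/(-4342 + (-3831*(-1/445) - 279/((1/2)*(1/55)*(-79)))) = 1/(-4342 + (3831/445 - 279/(-79/110))) = 1/(-4342 + (3831/445 - 279*(-110/79))) = 1/(-4342 + (3831/445 + 30690/79)) = 1/(-4342 + 13959699/35155) = 1/(-138683311/35155) = -35155/138683311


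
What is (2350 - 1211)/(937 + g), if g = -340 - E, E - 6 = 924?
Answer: -1139/333 ≈ -3.4204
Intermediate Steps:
E = 930 (E = 6 + 924 = 930)
g = -1270 (g = -340 - 1*930 = -340 - 930 = -1270)
(2350 - 1211)/(937 + g) = (2350 - 1211)/(937 - 1270) = 1139/(-333) = 1139*(-1/333) = -1139/333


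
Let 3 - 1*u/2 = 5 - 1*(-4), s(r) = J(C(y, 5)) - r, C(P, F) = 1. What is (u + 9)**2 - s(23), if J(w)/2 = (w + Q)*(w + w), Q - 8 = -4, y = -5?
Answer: 12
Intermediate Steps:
Q = 4 (Q = 8 - 4 = 4)
J(w) = 4*w*(4 + w) (J(w) = 2*((w + 4)*(w + w)) = 2*((4 + w)*(2*w)) = 2*(2*w*(4 + w)) = 4*w*(4 + w))
s(r) = 20 - r (s(r) = 4*1*(4 + 1) - r = 4*1*5 - r = 20 - r)
u = -12 (u = 6 - 2*(5 - 1*(-4)) = 6 - 2*(5 + 4) = 6 - 2*9 = 6 - 18 = -12)
(u + 9)**2 - s(23) = (-12 + 9)**2 - (20 - 1*23) = (-3)**2 - (20 - 23) = 9 - 1*(-3) = 9 + 3 = 12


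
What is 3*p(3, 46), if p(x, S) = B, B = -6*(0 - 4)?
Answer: 72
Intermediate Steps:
B = 24 (B = -6*(-4) = -1*(-24) = 24)
p(x, S) = 24
3*p(3, 46) = 3*24 = 72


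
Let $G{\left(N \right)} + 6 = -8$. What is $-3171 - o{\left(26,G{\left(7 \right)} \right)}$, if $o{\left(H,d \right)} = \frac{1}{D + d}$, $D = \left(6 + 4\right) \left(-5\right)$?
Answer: $- \frac{202943}{64} \approx -3171.0$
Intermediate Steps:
$G{\left(N \right)} = -14$ ($G{\left(N \right)} = -6 - 8 = -14$)
$D = -50$ ($D = 10 \left(-5\right) = -50$)
$o{\left(H,d \right)} = \frac{1}{-50 + d}$
$-3171 - o{\left(26,G{\left(7 \right)} \right)} = -3171 - \frac{1}{-50 - 14} = -3171 - \frac{1}{-64} = -3171 - - \frac{1}{64} = -3171 + \frac{1}{64} = - \frac{202943}{64}$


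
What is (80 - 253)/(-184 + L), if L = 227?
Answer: -173/43 ≈ -4.0233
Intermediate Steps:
(80 - 253)/(-184 + L) = (80 - 253)/(-184 + 227) = -173/43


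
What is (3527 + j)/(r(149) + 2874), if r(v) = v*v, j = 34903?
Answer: 7686/5015 ≈ 1.5326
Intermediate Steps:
r(v) = v**2
(3527 + j)/(r(149) + 2874) = (3527 + 34903)/(149**2 + 2874) = 38430/(22201 + 2874) = 38430/25075 = 38430*(1/25075) = 7686/5015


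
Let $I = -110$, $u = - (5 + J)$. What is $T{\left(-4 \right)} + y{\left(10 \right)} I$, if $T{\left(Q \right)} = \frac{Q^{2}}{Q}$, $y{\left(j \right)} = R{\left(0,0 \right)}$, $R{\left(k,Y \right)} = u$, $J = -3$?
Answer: $216$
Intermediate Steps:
$u = -2$ ($u = - (5 - 3) = \left(-1\right) 2 = -2$)
$R{\left(k,Y \right)} = -2$
$y{\left(j \right)} = -2$
$T{\left(Q \right)} = Q$
$T{\left(-4 \right)} + y{\left(10 \right)} I = -4 - -220 = -4 + 220 = 216$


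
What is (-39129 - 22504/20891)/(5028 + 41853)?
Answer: -817466443/979390971 ≈ -0.83467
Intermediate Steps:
(-39129 - 22504/20891)/(5028 + 41853) = (-39129 - 22504*1/20891)/46881 = (-39129 - 22504/20891)*(1/46881) = -817466443/20891*1/46881 = -817466443/979390971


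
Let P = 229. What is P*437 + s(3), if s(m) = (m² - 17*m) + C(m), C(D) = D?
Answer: 100034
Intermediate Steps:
s(m) = m² - 16*m (s(m) = (m² - 17*m) + m = m² - 16*m)
P*437 + s(3) = 229*437 + 3*(-16 + 3) = 100073 + 3*(-13) = 100073 - 39 = 100034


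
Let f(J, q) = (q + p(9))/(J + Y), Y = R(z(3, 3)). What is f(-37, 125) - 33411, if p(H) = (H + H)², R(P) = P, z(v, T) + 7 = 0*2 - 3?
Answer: -1570766/47 ≈ -33421.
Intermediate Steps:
z(v, T) = -10 (z(v, T) = -7 + (0*2 - 3) = -7 + (0 - 3) = -7 - 3 = -10)
Y = -10
p(H) = 4*H² (p(H) = (2*H)² = 4*H²)
f(J, q) = (324 + q)/(-10 + J) (f(J, q) = (q + 4*9²)/(J - 10) = (q + 4*81)/(-10 + J) = (q + 324)/(-10 + J) = (324 + q)/(-10 + J))
f(-37, 125) - 33411 = (324 + 125)/(-10 - 37) - 33411 = 449/(-47) - 33411 = -1/47*449 - 33411 = -449/47 - 33411 = -1570766/47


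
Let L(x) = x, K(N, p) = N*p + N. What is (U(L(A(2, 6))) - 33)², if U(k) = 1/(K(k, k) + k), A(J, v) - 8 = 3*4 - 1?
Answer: 173343556/159201 ≈ 1088.8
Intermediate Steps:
K(N, p) = N + N*p
A(J, v) = 19 (A(J, v) = 8 + (3*4 - 1) = 8 + (12 - 1) = 8 + 11 = 19)
U(k) = 1/(k + k*(1 + k)) (U(k) = 1/(k*(1 + k) + k) = 1/(k + k*(1 + k)))
(U(L(A(2, 6))) - 33)² = (1/(19*(2 + 19)) - 33)² = ((1/19)/21 - 33)² = ((1/19)*(1/21) - 33)² = (1/399 - 33)² = (-13166/399)² = 173343556/159201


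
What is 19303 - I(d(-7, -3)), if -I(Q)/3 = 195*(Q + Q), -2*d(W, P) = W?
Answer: 23398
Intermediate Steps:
d(W, P) = -W/2
I(Q) = -1170*Q (I(Q) = -585*(Q + Q) = -585*2*Q = -1170*Q)
19303 - I(d(-7, -3)) = 19303 - (-1170)*(-1/2*(-7)) = 19303 - (-1170)*7/2 = 19303 - 1*(-4095) = 19303 + 4095 = 23398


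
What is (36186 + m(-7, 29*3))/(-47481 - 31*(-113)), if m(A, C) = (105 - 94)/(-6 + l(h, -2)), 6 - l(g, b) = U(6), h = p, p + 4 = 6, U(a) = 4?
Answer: -144733/175912 ≈ -0.82276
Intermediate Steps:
p = 2 (p = -4 + 6 = 2)
h = 2
l(g, b) = 2 (l(g, b) = 6 - 1*4 = 6 - 4 = 2)
m(A, C) = -11/4 (m(A, C) = (105 - 94)/(-6 + 2) = 11/(-4) = 11*(-¼) = -11/4)
(36186 + m(-7, 29*3))/(-47481 - 31*(-113)) = (36186 - 11/4)/(-47481 - 31*(-113)) = 144733/(4*(-47481 + 3503)) = (144733/4)/(-43978) = (144733/4)*(-1/43978) = -144733/175912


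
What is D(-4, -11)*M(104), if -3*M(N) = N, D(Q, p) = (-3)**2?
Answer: -312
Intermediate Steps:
D(Q, p) = 9
M(N) = -N/3
D(-4, -11)*M(104) = 9*(-1/3*104) = 9*(-104/3) = -312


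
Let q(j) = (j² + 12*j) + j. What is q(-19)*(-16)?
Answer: -1824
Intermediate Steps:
q(j) = j² + 13*j
q(-19)*(-16) = -19*(13 - 19)*(-16) = -19*(-6)*(-16) = 114*(-16) = -1824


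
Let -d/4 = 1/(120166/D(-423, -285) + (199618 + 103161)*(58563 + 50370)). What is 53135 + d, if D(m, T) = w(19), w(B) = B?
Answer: 33298109998299289/626669991499 ≈ 53135.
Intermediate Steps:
D(m, T) = 19
d = -76/626669991499 (d = -4/(120166/19 + (199618 + 103161)*(58563 + 50370)) = -4/(120166*(1/19) + 302779*108933) = -4/(120166/19 + 32982624807) = -4/626669991499/19 = -4*19/626669991499 = -76/626669991499 ≈ -1.2128e-10)
53135 + d = 53135 - 76/626669991499 = 33298109998299289/626669991499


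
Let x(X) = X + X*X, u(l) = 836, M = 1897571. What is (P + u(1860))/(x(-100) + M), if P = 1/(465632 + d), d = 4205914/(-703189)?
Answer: 273725707733613/624550057553863514 ≈ 0.00043828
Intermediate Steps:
d = -4205914/703189 (d = 4205914*(-1/703189) = -4205914/703189 ≈ -5.9812)
x(X) = X + X²
P = 703189/327423094534 (P = 1/(465632 - 4205914/703189) = 1/(327423094534/703189) = 703189/327423094534 ≈ 2.1476e-6)
(P + u(1860))/(x(-100) + M) = (703189/327423094534 + 836)/(-100*(1 - 100) + 1897571) = 273725707733613/(327423094534*(-100*(-99) + 1897571)) = 273725707733613/(327423094534*(9900 + 1897571)) = (273725707733613/327423094534)/1907471 = (273725707733613/327423094534)*(1/1907471) = 273725707733613/624550057553863514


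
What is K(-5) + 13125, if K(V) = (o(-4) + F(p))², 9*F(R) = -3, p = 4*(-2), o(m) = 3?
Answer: 118189/9 ≈ 13132.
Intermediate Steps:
p = -8
F(R) = -⅓ (F(R) = (⅑)*(-3) = -⅓)
K(V) = 64/9 (K(V) = (3 - ⅓)² = (8/3)² = 64/9)
K(-5) + 13125 = 64/9 + 13125 = 118189/9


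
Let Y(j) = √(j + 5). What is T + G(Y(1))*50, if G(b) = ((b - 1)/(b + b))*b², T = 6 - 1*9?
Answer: 147 - 25*√6 ≈ 85.763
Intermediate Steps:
Y(j) = √(5 + j)
T = -3 (T = 6 - 9 = -3)
G(b) = b*(-1 + b)/2 (G(b) = ((-1 + b)/((2*b)))*b² = ((-1 + b)*(1/(2*b)))*b² = ((-1 + b)/(2*b))*b² = b*(-1 + b)/2)
T + G(Y(1))*50 = -3 + (√(5 + 1)*(-1 + √(5 + 1))/2)*50 = -3 + (√6*(-1 + √6)/2)*50 = -3 + 25*√6*(-1 + √6)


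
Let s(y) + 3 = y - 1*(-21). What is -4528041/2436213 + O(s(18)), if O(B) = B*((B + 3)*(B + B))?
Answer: 82089123901/812071 ≈ 1.0109e+5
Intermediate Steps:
s(y) = 18 + y (s(y) = -3 + (y - 1*(-21)) = -3 + (y + 21) = -3 + (21 + y) = 18 + y)
O(B) = 2*B²*(3 + B) (O(B) = B*((3 + B)*(2*B)) = B*(2*B*(3 + B)) = 2*B²*(3 + B))
-4528041/2436213 + O(s(18)) = -4528041/2436213 + 2*(18 + 18)²*(3 + (18 + 18)) = -4528041*1/2436213 + 2*36²*(3 + 36) = -1509347/812071 + 2*1296*39 = -1509347/812071 + 101088 = 82089123901/812071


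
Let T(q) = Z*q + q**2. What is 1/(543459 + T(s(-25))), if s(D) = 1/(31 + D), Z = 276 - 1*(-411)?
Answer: 36/19568647 ≈ 1.8397e-6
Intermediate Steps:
Z = 687 (Z = 276 + 411 = 687)
T(q) = q**2 + 687*q (T(q) = 687*q + q**2 = q**2 + 687*q)
1/(543459 + T(s(-25))) = 1/(543459 + (687 + 1/(31 - 25))/(31 - 25)) = 1/(543459 + (687 + 1/6)/6) = 1/(543459 + (1/6)*(4123/6)) = 1/(543459 + 4123/36) = 1/(19568647/36) = 36/19568647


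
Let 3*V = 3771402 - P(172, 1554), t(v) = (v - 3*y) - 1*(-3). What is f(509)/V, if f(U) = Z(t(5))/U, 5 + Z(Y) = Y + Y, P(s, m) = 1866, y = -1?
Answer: 17/639564608 ≈ 2.6581e-8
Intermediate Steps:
t(v) = 6 + v (t(v) = (v - 3*(-1)) - 1*(-3) = (v + 3) + 3 = (3 + v) + 3 = 6 + v)
Z(Y) = -5 + 2*Y (Z(Y) = -5 + (Y + Y) = -5 + 2*Y)
V = 1256512 (V = (3771402 - 1*1866)/3 = (3771402 - 1866)/3 = (1/3)*3769536 = 1256512)
f(U) = 17/U (f(U) = (-5 + 2*(6 + 5))/U = (-5 + 2*11)/U = (-5 + 22)/U = 17/U)
f(509)/V = (17/509)/1256512 = (17*(1/509))*(1/1256512) = (17/509)*(1/1256512) = 17/639564608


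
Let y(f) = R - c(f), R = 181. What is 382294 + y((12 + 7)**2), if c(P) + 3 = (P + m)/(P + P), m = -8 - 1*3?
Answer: 138074383/361 ≈ 3.8248e+5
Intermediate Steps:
m = -11 (m = -8 - 3 = -11)
c(P) = -3 + (-11 + P)/(2*P) (c(P) = -3 + (P - 11)/(P + P) = -3 + (-11 + P)/((2*P)) = -3 + (-11 + P)*(1/(2*P)) = -3 + (-11 + P)/(2*P))
y(f) = 181 - (-11 - 5*f)/(2*f)
382294 + y((12 + 7)**2) = 382294 + (11 + 367*(12 + 7)**2)/(2*((12 + 7)**2)) = 382294 + (11 + 367*19**2)/(2*(19**2)) = 382294 + (1/2)*(11 + 367*361)/361 = 382294 + (1/2)*(1/361)*(11 + 132487) = 382294 + (1/2)*(1/361)*132498 = 382294 + 66249/361 = 138074383/361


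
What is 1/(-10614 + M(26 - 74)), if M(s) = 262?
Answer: -1/10352 ≈ -9.6600e-5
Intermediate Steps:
1/(-10614 + M(26 - 74)) = 1/(-10614 + 262) = 1/(-10352) = -1/10352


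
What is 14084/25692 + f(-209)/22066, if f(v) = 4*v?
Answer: 3287489/6442269 ≈ 0.51030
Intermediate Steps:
14084/25692 + f(-209)/22066 = 14084/25692 + (4*(-209))/22066 = 14084*(1/25692) - 836*1/22066 = 3521/6423 - 38/1003 = 3287489/6442269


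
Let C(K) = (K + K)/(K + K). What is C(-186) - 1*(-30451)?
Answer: 30452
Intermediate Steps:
C(K) = 1 (C(K) = (2*K)/((2*K)) = (2*K)*(1/(2*K)) = 1)
C(-186) - 1*(-30451) = 1 - 1*(-30451) = 1 + 30451 = 30452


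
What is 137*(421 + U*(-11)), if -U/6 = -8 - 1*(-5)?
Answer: 30551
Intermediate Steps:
U = 18 (U = -6*(-8 - 1*(-5)) = -6*(-8 + 5) = -6*(-3) = 18)
137*(421 + U*(-11)) = 137*(421 + 18*(-11)) = 137*(421 - 198) = 137*223 = 30551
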